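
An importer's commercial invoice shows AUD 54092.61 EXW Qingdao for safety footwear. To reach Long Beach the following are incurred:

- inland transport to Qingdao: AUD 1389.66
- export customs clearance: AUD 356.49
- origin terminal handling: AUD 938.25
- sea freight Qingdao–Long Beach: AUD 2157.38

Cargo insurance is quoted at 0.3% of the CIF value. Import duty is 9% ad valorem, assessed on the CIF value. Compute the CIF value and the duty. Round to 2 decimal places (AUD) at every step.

CIF value: AUD 59111.73; import duty: AUD 5320.06

Let C be the CIF value. C = EXW price + pre-shipment costs + freight + 0.3% × C
C − 0.3% × C = 54092.61 + 1389.66 + 356.49 + 938.25 + 2157.38
0.997 × C = 58934.39
C = 58934.39 / 0.997 = 59111.73
Insurance premium = 0.3% × 59111.73 = 177.34
Import duty = 59111.73 × 9% = 5320.06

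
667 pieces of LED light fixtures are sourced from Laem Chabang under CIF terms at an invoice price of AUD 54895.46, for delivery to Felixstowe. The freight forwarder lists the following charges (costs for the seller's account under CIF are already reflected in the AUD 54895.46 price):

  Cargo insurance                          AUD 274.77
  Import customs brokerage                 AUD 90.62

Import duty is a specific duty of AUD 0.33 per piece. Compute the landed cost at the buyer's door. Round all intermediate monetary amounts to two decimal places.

CIF: the seller pays costs through ocean freight and marine insurance to the destination port.
Already in the invoice (seller's account under CIF): insurance — exclude.
The CIF price already equals the CIF value: 54895.46
Import duty = 667 × 0.33 = 220.11
Buyer bears: brokerage 90.62 + duty 220.11 = 310.73
Landed cost = invoice 54895.46 + 310.73 = 55206.19

Total landed cost: AUD 55206.19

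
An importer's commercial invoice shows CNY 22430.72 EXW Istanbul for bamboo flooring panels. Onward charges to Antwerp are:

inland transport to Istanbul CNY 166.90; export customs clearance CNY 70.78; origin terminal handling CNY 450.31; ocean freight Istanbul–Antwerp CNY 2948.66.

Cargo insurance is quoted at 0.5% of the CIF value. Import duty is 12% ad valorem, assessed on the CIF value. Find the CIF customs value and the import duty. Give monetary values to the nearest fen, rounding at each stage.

Let C be the CIF value. C = EXW price + pre-shipment costs + freight + 0.5% × C
C − 0.5% × C = 22430.72 + 166.90 + 70.78 + 450.31 + 2948.66
0.995 × C = 26067.37
C = 26067.37 / 0.995 = 26198.36
Insurance premium = 0.5% × 26198.36 = 130.99
Import duty = 26198.36 × 12% = 3143.80

CIF value: CNY 26198.36; import duty: CNY 3143.80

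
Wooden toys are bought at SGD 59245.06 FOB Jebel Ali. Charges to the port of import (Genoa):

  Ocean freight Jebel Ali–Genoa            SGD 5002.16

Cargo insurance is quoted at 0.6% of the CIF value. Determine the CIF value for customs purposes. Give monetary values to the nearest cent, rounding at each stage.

CIF value: SGD 64635.03

Let C be the CIF value. C = FOB price + freight + 0.6% × C
C − 0.6% × C = 59245.06 + 5002.16
0.994 × C = 64247.22
C = 64247.22 / 0.994 = 64635.03
Insurance premium = 0.6% × 64635.03 = 387.81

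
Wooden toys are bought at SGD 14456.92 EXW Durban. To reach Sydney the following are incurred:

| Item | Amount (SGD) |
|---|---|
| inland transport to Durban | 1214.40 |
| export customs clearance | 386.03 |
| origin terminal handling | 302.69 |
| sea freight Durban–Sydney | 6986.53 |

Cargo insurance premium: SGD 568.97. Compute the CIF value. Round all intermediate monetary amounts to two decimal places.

CIF = EXW price + pre-shipment costs + freight + insurance
CIF = 14456.92 + 1214.40 + 386.03 + 302.69 + 6986.53 + 568.97 = 23915.54

CIF value: SGD 23915.54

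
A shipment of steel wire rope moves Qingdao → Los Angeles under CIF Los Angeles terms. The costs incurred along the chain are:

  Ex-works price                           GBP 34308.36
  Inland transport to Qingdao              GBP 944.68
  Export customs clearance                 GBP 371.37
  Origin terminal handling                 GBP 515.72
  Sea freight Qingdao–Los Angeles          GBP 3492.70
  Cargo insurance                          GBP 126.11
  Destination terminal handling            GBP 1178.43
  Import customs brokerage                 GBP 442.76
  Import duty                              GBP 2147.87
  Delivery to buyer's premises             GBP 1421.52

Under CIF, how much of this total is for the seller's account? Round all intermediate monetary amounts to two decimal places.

CIF: the seller pays costs through ocean freight and marine insurance to the destination port.
Seller's account: goods 34308.36 + inland to port 944.68 + export clearance 371.37 + origin terminal 515.72 + freight 3492.70 + insurance 126.11 = 39758.94
Buyer's account: destination terminal 1178.43 + brokerage 442.76 + duty 2147.87 + delivery 1421.52 = 5190.58

Seller's account: GBP 39758.94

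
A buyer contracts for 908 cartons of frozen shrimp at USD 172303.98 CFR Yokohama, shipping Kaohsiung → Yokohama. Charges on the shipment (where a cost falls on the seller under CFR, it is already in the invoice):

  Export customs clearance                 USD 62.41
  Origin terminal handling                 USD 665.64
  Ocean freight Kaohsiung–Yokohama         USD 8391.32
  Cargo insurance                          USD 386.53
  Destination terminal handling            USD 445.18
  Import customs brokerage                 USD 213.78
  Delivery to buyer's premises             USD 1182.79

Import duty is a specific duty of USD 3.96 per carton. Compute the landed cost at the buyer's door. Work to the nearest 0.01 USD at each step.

Total landed cost: USD 178127.94

CFR: the seller pays costs through ocean freight to the destination port, but not insurance.
Already in the invoice (seller's account under CFR): export clearance, origin terminal, freight — exclude.
CIF value = CFR price + insurance = 172303.98 + 386.53 = 172690.51
Import duty = 908 × 3.96 = 3595.68
Buyer bears: insurance 386.53 + destination terminal 445.18 + brokerage 213.78 + delivery 1182.79 + duty 3595.68 = 5823.96
Landed cost = invoice 172303.98 + 5823.96 = 178127.94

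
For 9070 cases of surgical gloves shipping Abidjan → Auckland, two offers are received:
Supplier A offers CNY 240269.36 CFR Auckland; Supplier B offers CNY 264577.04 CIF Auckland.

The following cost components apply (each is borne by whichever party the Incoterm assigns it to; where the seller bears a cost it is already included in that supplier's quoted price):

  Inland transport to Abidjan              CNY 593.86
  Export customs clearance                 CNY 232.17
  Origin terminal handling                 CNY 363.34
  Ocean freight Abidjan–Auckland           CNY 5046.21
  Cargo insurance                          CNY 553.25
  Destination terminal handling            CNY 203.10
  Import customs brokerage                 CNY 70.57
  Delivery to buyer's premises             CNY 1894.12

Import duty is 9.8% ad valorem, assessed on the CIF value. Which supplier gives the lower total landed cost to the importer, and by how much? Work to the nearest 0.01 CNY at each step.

Supplier A (CFR):
CIF value = CFR price + insurance = 240269.36 + 553.25 = 240822.61
Import duty = 240822.61 × 9.8% = 23600.62
Buyer bears (A): 553.25 + 203.10 + 70.57 + 1894.12 = 2721.04
Landed cost (A) = invoice 240269.36 + 2721.04 + duty 23600.62 = 266591.02
Supplier B (CIF):
The CIF price already equals the CIF value: 264577.04
Import duty = 264577.04 × 9.8% = 25928.55
Buyer bears (B): 203.10 + 70.57 + 1894.12 = 2167.79
Landed cost (B) = invoice 264577.04 + 2167.79 + duty 25928.55 = 292673.38
Difference = |266591.02 − 292673.38| = 26082.36

Supplier A is cheaper by CNY 26082.36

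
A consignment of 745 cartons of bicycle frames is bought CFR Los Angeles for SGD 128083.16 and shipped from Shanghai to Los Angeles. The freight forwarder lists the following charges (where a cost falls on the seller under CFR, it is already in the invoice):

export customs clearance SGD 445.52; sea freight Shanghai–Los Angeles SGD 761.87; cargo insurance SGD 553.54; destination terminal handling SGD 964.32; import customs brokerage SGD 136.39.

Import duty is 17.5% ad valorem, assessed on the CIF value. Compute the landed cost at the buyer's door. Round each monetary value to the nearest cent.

CFR: the seller pays costs through ocean freight to the destination port, but not insurance.
Already in the invoice (seller's account under CFR): export clearance, freight — exclude.
CIF value = CFR price + insurance = 128083.16 + 553.54 = 128636.70
Import duty = 128636.70 × 17.5% = 22511.42
Buyer bears: insurance 553.54 + destination terminal 964.32 + brokerage 136.39 + duty 22511.42 = 24165.67
Landed cost = invoice 128083.16 + 24165.67 = 152248.83

Total landed cost: SGD 152248.83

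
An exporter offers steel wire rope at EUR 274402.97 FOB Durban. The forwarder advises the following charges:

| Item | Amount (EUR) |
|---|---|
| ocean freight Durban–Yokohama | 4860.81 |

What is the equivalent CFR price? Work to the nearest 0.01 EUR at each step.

CFR price: EUR 279263.78

From FOB to CFR, the seller additionally bears: freight.
CFR price = 274402.97 + 4860.81 = 279263.78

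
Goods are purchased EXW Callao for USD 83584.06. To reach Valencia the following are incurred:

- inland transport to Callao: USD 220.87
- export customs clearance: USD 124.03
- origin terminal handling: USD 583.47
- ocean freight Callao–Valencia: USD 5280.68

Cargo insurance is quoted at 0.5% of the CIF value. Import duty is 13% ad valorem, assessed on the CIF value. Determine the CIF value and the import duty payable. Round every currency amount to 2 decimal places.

CIF value: USD 90244.33; import duty: USD 11731.76

Let C be the CIF value. C = EXW price + pre-shipment costs + freight + 0.5% × C
C − 0.5% × C = 83584.06 + 220.87 + 124.03 + 583.47 + 5280.68
0.995 × C = 89793.11
C = 89793.11 / 0.995 = 90244.33
Insurance premium = 0.5% × 90244.33 = 451.22
Import duty = 90244.33 × 13% = 11731.76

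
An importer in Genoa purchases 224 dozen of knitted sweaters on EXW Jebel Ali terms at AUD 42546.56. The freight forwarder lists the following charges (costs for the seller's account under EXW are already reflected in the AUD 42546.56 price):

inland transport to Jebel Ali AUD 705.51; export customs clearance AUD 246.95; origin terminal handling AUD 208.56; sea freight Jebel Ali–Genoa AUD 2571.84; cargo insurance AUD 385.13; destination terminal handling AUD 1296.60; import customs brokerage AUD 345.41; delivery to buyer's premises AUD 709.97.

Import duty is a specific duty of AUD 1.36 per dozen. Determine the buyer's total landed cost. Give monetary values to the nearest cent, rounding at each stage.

EXW: the seller makes goods available at their premises; the buyer bears all onward costs.
CIF value = EXW price + inland to port + export clearance + origin terminal + freight + insurance = 42546.56 + 705.51 + 246.95 + 208.56 + 2571.84 + 385.13 = 46664.55
Import duty = 224 × 1.36 = 304.64
Buyer bears: inland to port 705.51 + export clearance 246.95 + origin terminal 208.56 + freight 2571.84 + insurance 385.13 + destination terminal 1296.60 + brokerage 345.41 + delivery 709.97 + duty 304.64 = 6774.61
Landed cost = invoice 42546.56 + 6774.61 = 49321.17

Total landed cost: AUD 49321.17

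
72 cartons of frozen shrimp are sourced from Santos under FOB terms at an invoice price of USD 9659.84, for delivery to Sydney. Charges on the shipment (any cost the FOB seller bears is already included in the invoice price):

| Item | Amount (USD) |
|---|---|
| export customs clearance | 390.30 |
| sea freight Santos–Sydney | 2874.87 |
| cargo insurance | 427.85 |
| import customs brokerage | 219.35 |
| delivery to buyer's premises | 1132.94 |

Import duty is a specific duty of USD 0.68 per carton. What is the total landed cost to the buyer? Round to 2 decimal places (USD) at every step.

FOB: the seller bears costs until goods are on board at the origin port; the buyer bears freight, insurance and all costs thereafter.
Already in the invoice (seller's account under FOB): export clearance — exclude.
CIF value = FOB price + freight + insurance = 9659.84 + 2874.87 + 427.85 = 12962.56
Import duty = 72 × 0.68 = 48.96
Buyer bears: freight 2874.87 + insurance 427.85 + brokerage 219.35 + delivery 1132.94 + duty 48.96 = 4703.97
Landed cost = invoice 9659.84 + 4703.97 = 14363.81

Total landed cost: USD 14363.81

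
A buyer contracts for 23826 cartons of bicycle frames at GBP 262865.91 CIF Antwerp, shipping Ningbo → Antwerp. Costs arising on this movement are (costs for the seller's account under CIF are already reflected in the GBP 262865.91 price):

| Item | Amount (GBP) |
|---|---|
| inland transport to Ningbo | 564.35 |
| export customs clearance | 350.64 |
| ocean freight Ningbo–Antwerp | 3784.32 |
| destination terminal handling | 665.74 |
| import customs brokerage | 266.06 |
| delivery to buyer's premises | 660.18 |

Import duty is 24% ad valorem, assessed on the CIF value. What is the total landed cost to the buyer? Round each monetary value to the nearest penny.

CIF: the seller pays costs through ocean freight and marine insurance to the destination port.
Already in the invoice (seller's account under CIF): inland to port, export clearance, freight — exclude.
The CIF price already equals the CIF value: 262865.91
Import duty = 262865.91 × 24% = 63087.82
Buyer bears: destination terminal 665.74 + brokerage 266.06 + delivery 660.18 + duty 63087.82 = 64679.80
Landed cost = invoice 262865.91 + 64679.80 = 327545.71

Total landed cost: GBP 327545.71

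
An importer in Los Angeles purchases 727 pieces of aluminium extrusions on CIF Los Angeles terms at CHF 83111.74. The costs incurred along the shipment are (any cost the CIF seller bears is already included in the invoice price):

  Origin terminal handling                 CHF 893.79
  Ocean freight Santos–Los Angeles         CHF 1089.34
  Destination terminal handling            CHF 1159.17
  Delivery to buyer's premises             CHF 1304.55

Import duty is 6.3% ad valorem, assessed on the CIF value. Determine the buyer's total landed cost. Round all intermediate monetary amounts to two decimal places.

CIF: the seller pays costs through ocean freight and marine insurance to the destination port.
Already in the invoice (seller's account under CIF): origin terminal, freight — exclude.
The CIF price already equals the CIF value: 83111.74
Import duty = 83111.74 × 6.3% = 5236.04
Buyer bears: destination terminal 1159.17 + delivery 1304.55 + duty 5236.04 = 7699.76
Landed cost = invoice 83111.74 + 7699.76 = 90811.50

Total landed cost: CHF 90811.50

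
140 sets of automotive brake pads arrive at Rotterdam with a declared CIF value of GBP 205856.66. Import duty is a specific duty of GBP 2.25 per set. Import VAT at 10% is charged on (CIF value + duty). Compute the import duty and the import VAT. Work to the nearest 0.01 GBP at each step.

Import duty: GBP 315.00; import VAT: GBP 20617.17

Import duty = 140 × 2.25 = 315.00
VAT base = CIF + duty = 205856.66 + 315.00 = 206171.66
Import VAT = 206171.66 × 10% = 20617.17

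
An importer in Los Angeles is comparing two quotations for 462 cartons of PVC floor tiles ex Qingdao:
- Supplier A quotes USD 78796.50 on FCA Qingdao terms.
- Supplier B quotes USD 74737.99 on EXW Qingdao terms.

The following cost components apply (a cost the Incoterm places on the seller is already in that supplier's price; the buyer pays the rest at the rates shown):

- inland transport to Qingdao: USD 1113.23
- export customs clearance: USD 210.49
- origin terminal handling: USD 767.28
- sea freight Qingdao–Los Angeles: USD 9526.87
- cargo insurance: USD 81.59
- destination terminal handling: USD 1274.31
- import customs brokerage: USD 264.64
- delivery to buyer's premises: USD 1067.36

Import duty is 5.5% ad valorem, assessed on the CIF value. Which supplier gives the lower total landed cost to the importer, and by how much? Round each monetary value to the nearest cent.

Supplier B is cheaper by USD 2885.20

Supplier A (FCA):
CIF value = FCA price + origin terminal + freight + insurance = 78796.50 + 767.28 + 9526.87 + 81.59 = 89172.24
Import duty = 89172.24 × 5.5% = 4904.47
Buyer bears (A): 767.28 + 9526.87 + 81.59 + 1274.31 + 264.64 + 1067.36 = 12982.05
Landed cost (A) = invoice 78796.50 + 12982.05 + duty 4904.47 = 96683.02
Supplier B (EXW):
CIF value = EXW price + inland to port + export clearance + origin terminal + freight + insurance = 74737.99 + 1113.23 + 210.49 + 767.28 + 9526.87 + 81.59 = 86437.45
Import duty = 86437.45 × 5.5% = 4754.06
Buyer bears (B): 1113.23 + 210.49 + 767.28 + 9526.87 + 81.59 + 1274.31 + 264.64 + 1067.36 = 14305.77
Landed cost (B) = invoice 74737.99 + 14305.77 + duty 4754.06 = 93797.82
Difference = |96683.02 − 93797.82| = 2885.20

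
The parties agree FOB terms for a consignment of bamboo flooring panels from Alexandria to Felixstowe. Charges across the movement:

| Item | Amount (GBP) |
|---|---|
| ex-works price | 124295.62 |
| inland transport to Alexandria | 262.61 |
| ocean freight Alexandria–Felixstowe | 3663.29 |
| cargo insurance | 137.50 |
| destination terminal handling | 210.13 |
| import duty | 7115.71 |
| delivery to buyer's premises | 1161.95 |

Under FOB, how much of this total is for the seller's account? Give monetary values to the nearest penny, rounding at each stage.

FOB: the seller bears costs until goods are on board at the origin port; the buyer bears freight, insurance and all costs thereafter.
Seller's account: goods 124295.62 + inland to port 262.61 = 124558.23
Buyer's account: freight 3663.29 + insurance 137.50 + destination terminal 210.13 + duty 7115.71 + delivery 1161.95 = 12288.58

Seller's account: GBP 124558.23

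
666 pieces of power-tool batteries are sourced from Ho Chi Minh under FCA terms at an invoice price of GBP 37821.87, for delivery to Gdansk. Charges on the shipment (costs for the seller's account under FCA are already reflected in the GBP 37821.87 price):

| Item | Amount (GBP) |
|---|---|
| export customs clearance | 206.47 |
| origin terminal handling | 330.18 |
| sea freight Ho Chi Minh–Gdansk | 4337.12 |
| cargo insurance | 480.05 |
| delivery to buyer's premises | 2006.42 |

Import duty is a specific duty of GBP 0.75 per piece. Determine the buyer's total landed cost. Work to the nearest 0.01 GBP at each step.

Total landed cost: GBP 45475.14

FCA: the seller delivers export-cleared goods to the carrier; the buyer bears costs from that point.
Already in the invoice (seller's account under FCA): export clearance — exclude.
CIF value = FCA price + origin terminal + freight + insurance = 37821.87 + 330.18 + 4337.12 + 480.05 = 42969.22
Import duty = 666 × 0.75 = 499.50
Buyer bears: origin terminal 330.18 + freight 4337.12 + insurance 480.05 + delivery 2006.42 + duty 499.50 = 7653.27
Landed cost = invoice 37821.87 + 7653.27 = 45475.14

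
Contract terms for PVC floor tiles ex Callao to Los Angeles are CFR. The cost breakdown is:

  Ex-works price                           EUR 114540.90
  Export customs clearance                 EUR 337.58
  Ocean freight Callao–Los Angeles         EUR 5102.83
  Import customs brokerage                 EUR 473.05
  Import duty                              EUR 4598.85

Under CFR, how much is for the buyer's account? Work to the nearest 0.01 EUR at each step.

Buyer's account: EUR 5071.90

CFR: the seller pays costs through ocean freight to the destination port, but not insurance.
Seller's account: goods 114540.90 + export clearance 337.58 + freight 5102.83 = 119981.31
Buyer's account: brokerage 473.05 + duty 4598.85 = 5071.90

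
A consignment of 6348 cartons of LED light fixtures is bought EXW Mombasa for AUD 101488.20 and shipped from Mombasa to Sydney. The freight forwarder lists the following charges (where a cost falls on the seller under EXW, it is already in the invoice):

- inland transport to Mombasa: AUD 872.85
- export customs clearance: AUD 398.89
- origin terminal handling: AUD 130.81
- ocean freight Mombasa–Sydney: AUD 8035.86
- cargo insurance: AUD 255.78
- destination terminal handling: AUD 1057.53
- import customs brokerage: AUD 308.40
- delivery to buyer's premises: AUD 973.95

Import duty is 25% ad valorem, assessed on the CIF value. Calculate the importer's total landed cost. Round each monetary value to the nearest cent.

EXW: the seller makes goods available at their premises; the buyer bears all onward costs.
CIF value = EXW price + inland to port + export clearance + origin terminal + freight + insurance = 101488.20 + 872.85 + 398.89 + 130.81 + 8035.86 + 255.78 = 111182.39
Import duty = 111182.39 × 25% = 27795.60
Buyer bears: inland to port 872.85 + export clearance 398.89 + origin terminal 130.81 + freight 8035.86 + insurance 255.78 + destination terminal 1057.53 + brokerage 308.40 + delivery 973.95 + duty 27795.60 = 39829.67
Landed cost = invoice 101488.20 + 39829.67 = 141317.87

Total landed cost: AUD 141317.87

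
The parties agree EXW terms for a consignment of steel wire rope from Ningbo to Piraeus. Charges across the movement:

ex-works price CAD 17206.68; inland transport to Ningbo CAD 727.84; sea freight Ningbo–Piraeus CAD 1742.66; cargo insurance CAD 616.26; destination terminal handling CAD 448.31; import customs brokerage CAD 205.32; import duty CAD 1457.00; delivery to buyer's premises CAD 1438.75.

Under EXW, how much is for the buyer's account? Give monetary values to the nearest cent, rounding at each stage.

Buyer's account: CAD 6636.14

EXW: the seller makes goods available at their premises; the buyer bears all onward costs.
Seller's account: goods 17206.68 = 17206.68
Buyer's account: inland to port 727.84 + freight 1742.66 + insurance 616.26 + destination terminal 448.31 + brokerage 205.32 + duty 1457.00 + delivery 1438.75 = 6636.14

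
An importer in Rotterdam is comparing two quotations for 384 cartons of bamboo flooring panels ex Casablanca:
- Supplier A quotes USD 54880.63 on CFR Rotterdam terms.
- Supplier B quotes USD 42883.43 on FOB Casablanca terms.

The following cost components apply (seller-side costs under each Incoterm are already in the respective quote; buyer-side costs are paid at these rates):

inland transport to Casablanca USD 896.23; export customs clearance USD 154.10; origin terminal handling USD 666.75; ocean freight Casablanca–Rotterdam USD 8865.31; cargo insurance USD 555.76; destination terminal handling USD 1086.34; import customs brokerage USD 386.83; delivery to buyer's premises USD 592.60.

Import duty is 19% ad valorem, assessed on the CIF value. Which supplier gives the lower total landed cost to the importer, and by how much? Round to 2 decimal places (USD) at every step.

Supplier A (CFR):
CIF value = CFR price + insurance = 54880.63 + 555.76 = 55436.39
Import duty = 55436.39 × 19% = 10532.91
Buyer bears (A): 555.76 + 1086.34 + 386.83 + 592.60 = 2621.53
Landed cost (A) = invoice 54880.63 + 2621.53 + duty 10532.91 = 68035.07
Supplier B (FOB):
CIF value = FOB price + freight + insurance = 42883.43 + 8865.31 + 555.76 = 52304.50
Import duty = 52304.50 × 19% = 9937.86
Buyer bears (B): 8865.31 + 555.76 + 1086.34 + 386.83 + 592.60 = 11486.84
Landed cost (B) = invoice 42883.43 + 11486.84 + duty 9937.86 = 64308.13
Difference = |68035.07 − 64308.13| = 3726.94

Supplier B is cheaper by USD 3726.94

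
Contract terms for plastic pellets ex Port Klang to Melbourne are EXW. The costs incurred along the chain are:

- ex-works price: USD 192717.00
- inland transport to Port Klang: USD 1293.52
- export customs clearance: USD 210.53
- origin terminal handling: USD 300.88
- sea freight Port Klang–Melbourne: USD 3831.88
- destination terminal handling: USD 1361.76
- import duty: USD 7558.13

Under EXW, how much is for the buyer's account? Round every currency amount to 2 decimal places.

Buyer's account: USD 14556.70

EXW: the seller makes goods available at their premises; the buyer bears all onward costs.
Seller's account: goods 192717.00 = 192717.00
Buyer's account: inland to port 1293.52 + export clearance 210.53 + origin terminal 300.88 + freight 3831.88 + destination terminal 1361.76 + duty 7558.13 = 14556.70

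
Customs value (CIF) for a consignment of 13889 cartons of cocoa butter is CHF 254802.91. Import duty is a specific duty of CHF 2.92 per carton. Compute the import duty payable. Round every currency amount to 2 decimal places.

Import duty: CHF 40555.88

Import duty = 13889 × 2.92 = 40555.88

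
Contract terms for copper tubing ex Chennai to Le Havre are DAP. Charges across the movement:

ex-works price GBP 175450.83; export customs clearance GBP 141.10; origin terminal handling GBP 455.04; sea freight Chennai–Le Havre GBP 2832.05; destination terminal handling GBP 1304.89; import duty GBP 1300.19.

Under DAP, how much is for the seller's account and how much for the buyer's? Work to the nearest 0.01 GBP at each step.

Seller: GBP 180183.91; buyer: GBP 1300.19

DAP: the seller bears all costs to the named destination except import duty and clearance.
Seller's account: goods 175450.83 + export clearance 141.10 + origin terminal 455.04 + freight 2832.05 + destination terminal 1304.89 = 180183.91
Buyer's account: duty 1300.19 = 1300.19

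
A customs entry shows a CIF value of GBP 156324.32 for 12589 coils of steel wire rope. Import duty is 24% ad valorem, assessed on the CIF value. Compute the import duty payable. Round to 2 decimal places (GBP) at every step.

Import duty: GBP 37517.84

Import duty = 156324.32 × 24% = 37517.84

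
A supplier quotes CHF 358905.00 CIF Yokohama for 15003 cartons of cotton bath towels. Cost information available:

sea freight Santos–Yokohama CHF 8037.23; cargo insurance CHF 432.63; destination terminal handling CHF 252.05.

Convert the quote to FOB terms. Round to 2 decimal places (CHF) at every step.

FOB price: CHF 350435.14

Not relevant to the conversion: destination terminal — on the buyer under both terms; not part of either seller's price.
From CIF to FOB, the seller no longer bears: freight, insurance.
FOB price = 358905.00 − 8037.23 − 432.63 = 350435.14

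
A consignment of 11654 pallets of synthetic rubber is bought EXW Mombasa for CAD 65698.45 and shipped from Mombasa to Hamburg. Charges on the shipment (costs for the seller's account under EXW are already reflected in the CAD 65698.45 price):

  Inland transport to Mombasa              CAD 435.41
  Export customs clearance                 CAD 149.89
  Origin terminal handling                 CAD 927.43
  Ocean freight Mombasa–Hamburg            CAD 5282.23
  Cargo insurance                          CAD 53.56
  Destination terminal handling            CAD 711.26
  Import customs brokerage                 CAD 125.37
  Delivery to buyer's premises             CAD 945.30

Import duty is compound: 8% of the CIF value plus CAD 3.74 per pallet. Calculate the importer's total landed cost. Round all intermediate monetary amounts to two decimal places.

Total landed cost: CAD 123718.62

EXW: the seller makes goods available at their premises; the buyer bears all onward costs.
CIF value = EXW price + inland to port + export clearance + origin terminal + freight + insurance = 65698.45 + 435.41 + 149.89 + 927.43 + 5282.23 + 53.56 = 72546.97
Ad valorem component: 72546.97 × 8% = 5803.76
Specific component: 11654 × 3.74 = 43585.96
Import duty = 5803.76 + 43585.96 = 49389.72
Buyer bears: inland to port 435.41 + export clearance 149.89 + origin terminal 927.43 + freight 5282.23 + insurance 53.56 + destination terminal 711.26 + brokerage 125.37 + delivery 945.30 + duty 49389.72 = 58020.17
Landed cost = invoice 65698.45 + 58020.17 = 123718.62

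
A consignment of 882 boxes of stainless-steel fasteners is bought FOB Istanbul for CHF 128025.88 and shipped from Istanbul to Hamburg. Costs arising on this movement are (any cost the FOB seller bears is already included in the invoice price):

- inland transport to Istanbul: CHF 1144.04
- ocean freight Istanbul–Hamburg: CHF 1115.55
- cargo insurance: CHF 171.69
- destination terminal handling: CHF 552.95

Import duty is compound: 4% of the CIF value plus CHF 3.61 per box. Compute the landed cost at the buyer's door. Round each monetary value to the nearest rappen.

Total landed cost: CHF 138222.61

FOB: the seller bears costs until goods are on board at the origin port; the buyer bears freight, insurance and all costs thereafter.
Already in the invoice (seller's account under FOB): inland to port — exclude.
CIF value = FOB price + freight + insurance = 128025.88 + 1115.55 + 171.69 = 129313.12
Ad valorem component: 129313.12 × 4% = 5172.52
Specific component: 882 × 3.61 = 3184.02
Import duty = 5172.52 + 3184.02 = 8356.54
Buyer bears: freight 1115.55 + insurance 171.69 + destination terminal 552.95 + duty 8356.54 = 10196.73
Landed cost = invoice 128025.88 + 10196.73 = 138222.61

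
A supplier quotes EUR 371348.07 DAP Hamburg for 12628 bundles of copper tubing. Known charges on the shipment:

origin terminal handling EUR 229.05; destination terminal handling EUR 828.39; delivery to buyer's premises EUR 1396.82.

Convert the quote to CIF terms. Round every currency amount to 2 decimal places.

CIF price: EUR 369122.86

Not relevant to the conversion: origin terminal — on the seller under both DAP and CIF; already in the DAP price and stays in the CIF price.
From DAP to CIF, the seller no longer bears: destination terminal, delivery.
CIF price = 371348.07 − 828.39 − 1396.82 = 369122.86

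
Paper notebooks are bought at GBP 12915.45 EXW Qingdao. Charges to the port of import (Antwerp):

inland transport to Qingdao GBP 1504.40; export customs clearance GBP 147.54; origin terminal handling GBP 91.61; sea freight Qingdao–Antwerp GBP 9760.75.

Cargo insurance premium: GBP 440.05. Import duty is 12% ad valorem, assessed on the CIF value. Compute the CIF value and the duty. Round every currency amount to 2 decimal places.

CIF value: GBP 24859.80; import duty: GBP 2983.18

CIF = EXW price + pre-shipment costs + freight + insurance
CIF = 12915.45 + 1504.40 + 147.54 + 91.61 + 9760.75 + 440.05 = 24859.80
Import duty = 24859.80 × 12% = 2983.18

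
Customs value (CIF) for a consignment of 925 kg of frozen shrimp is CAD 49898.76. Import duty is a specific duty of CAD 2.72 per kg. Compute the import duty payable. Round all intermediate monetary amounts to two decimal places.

Import duty: CAD 2516.00

Import duty = 925 × 2.72 = 2516.00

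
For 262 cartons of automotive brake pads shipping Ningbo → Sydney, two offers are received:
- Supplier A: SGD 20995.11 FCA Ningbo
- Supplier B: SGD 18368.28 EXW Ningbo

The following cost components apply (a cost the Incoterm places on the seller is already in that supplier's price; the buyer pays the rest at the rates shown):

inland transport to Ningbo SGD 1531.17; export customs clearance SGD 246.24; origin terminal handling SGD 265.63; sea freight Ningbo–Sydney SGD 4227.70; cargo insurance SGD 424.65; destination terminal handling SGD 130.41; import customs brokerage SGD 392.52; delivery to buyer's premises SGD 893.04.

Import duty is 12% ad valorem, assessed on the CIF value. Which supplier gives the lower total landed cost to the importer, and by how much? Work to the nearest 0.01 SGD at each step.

Supplier A (FCA):
CIF value = FCA price + origin terminal + freight + insurance = 20995.11 + 265.63 + 4227.70 + 424.65 = 25913.09
Import duty = 25913.09 × 12% = 3109.57
Buyer bears (A): 265.63 + 4227.70 + 424.65 + 130.41 + 392.52 + 893.04 = 6333.95
Landed cost (A) = invoice 20995.11 + 6333.95 + duty 3109.57 = 30438.63
Supplier B (EXW):
CIF value = EXW price + inland to port + export clearance + origin terminal + freight + insurance = 18368.28 + 1531.17 + 246.24 + 265.63 + 4227.70 + 424.65 = 25063.67
Import duty = 25063.67 × 12% = 3007.64
Buyer bears (B): 1531.17 + 246.24 + 265.63 + 4227.70 + 424.65 + 130.41 + 392.52 + 893.04 = 8111.36
Landed cost (B) = invoice 18368.28 + 8111.36 + duty 3007.64 = 29487.28
Difference = |30438.63 − 29487.28| = 951.35

Supplier B is cheaper by SGD 951.35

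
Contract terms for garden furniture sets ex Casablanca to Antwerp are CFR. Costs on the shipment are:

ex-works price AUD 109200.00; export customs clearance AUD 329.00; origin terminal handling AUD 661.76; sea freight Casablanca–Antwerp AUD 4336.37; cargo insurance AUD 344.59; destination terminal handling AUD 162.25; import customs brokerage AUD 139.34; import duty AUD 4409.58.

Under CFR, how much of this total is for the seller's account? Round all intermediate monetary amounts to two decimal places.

CFR: the seller pays costs through ocean freight to the destination port, but not insurance.
Seller's account: goods 109200.00 + export clearance 329.00 + origin terminal 661.76 + freight 4336.37 = 114527.13
Buyer's account: insurance 344.59 + destination terminal 162.25 + brokerage 139.34 + duty 4409.58 = 5055.76

Seller's account: AUD 114527.13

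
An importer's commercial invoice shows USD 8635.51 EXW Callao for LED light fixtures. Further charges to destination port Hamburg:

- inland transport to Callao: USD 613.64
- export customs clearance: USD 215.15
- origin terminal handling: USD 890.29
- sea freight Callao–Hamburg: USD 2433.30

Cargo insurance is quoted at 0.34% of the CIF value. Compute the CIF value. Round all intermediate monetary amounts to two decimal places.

Let C be the CIF value. C = EXW price + pre-shipment costs + freight + 0.34% × C
C − 0.34% × C = 8635.51 + 613.64 + 215.15 + 890.29 + 2433.30
0.9966 × C = 12787.89
C = 12787.89 / 0.9966 = 12831.52
Insurance premium = 0.34% × 12831.52 = 43.63

CIF value: USD 12831.52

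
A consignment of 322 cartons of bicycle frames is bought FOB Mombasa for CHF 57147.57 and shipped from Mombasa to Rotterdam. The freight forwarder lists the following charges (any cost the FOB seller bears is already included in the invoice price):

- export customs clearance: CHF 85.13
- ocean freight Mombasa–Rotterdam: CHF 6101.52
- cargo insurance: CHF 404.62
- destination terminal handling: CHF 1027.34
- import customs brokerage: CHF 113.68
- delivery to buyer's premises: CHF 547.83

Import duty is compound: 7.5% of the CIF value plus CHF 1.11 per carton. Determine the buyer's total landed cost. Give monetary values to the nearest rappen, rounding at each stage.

Total landed cost: CHF 70474.01

FOB: the seller bears costs until goods are on board at the origin port; the buyer bears freight, insurance and all costs thereafter.
Already in the invoice (seller's account under FOB): export clearance — exclude.
CIF value = FOB price + freight + insurance = 57147.57 + 6101.52 + 404.62 = 63653.71
Ad valorem component: 63653.71 × 7.5% = 4774.03
Specific component: 322 × 1.11 = 357.42
Import duty = 4774.03 + 357.42 = 5131.45
Buyer bears: freight 6101.52 + insurance 404.62 + destination terminal 1027.34 + brokerage 113.68 + delivery 547.83 + duty 5131.45 = 13326.44
Landed cost = invoice 57147.57 + 13326.44 = 70474.01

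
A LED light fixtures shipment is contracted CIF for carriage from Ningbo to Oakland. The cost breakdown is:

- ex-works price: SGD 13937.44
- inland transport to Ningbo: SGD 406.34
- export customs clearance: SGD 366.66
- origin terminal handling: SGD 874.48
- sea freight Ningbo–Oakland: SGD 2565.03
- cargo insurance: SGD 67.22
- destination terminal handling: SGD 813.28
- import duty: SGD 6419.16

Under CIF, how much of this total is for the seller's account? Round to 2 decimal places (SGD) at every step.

Seller's account: SGD 18217.17

CIF: the seller pays costs through ocean freight and marine insurance to the destination port.
Seller's account: goods 13937.44 + inland to port 406.34 + export clearance 366.66 + origin terminal 874.48 + freight 2565.03 + insurance 67.22 = 18217.17
Buyer's account: destination terminal 813.28 + duty 6419.16 = 7232.44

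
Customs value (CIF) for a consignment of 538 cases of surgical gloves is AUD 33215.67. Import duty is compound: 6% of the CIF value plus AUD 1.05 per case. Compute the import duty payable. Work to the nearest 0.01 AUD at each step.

Ad valorem component: 33215.67 × 6% = 1992.94
Specific component: 538 × 1.05 = 564.90
Import duty = 1992.94 + 564.90 = 2557.84

Import duty: AUD 2557.84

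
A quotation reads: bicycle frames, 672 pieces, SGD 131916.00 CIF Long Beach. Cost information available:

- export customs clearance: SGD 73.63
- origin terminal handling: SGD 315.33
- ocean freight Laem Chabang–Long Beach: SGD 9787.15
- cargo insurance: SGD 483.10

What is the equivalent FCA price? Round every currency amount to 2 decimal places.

FCA price: SGD 121330.42

Not relevant to the conversion: export clearance — on the seller under both CIF and FCA; already in the CIF price and stays in the FCA price.
From CIF to FCA, the seller no longer bears: origin terminal, freight, insurance.
FCA price = 131916.00 − 315.33 − 9787.15 − 483.10 = 121330.42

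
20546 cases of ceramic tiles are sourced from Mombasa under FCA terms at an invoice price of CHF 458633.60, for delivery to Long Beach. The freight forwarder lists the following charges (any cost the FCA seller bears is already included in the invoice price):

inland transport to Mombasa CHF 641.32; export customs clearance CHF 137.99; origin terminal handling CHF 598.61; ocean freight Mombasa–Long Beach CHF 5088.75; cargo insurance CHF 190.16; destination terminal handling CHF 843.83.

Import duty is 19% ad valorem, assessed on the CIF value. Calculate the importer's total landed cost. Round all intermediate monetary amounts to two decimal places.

Total landed cost: CHF 553612.06

FCA: the seller delivers export-cleared goods to the carrier; the buyer bears costs from that point.
Already in the invoice (seller's account under FCA): inland to port, export clearance — exclude.
CIF value = FCA price + origin terminal + freight + insurance = 458633.60 + 598.61 + 5088.75 + 190.16 = 464511.12
Import duty = 464511.12 × 19% = 88257.11
Buyer bears: origin terminal 598.61 + freight 5088.75 + insurance 190.16 + destination terminal 843.83 + duty 88257.11 = 94978.46
Landed cost = invoice 458633.60 + 94978.46 = 553612.06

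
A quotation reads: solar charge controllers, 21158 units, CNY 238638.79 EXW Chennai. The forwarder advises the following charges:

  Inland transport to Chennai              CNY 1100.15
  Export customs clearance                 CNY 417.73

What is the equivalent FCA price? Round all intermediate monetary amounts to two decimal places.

FCA price: CNY 240156.67

From EXW to FCA, the seller additionally bears: inland to port, export clearance.
FCA price = 238638.79 + 1100.15 + 417.73 = 240156.67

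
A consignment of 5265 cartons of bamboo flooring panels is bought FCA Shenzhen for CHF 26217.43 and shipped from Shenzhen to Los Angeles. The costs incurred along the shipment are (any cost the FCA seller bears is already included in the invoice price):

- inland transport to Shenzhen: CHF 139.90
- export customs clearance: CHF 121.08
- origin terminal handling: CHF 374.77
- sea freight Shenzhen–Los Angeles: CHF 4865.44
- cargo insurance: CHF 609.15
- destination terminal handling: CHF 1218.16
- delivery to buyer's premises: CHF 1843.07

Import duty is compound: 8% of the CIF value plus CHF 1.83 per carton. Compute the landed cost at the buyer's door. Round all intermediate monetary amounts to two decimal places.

FCA: the seller delivers export-cleared goods to the carrier; the buyer bears costs from that point.
Already in the invoice (seller's account under FCA): inland to port, export clearance — exclude.
CIF value = FCA price + origin terminal + freight + insurance = 26217.43 + 374.77 + 4865.44 + 609.15 = 32066.79
Ad valorem component: 32066.79 × 8% = 2565.34
Specific component: 5265 × 1.83 = 9634.95
Import duty = 2565.34 + 9634.95 = 12200.29
Buyer bears: origin terminal 374.77 + freight 4865.44 + insurance 609.15 + destination terminal 1218.16 + delivery 1843.07 + duty 12200.29 = 21110.88
Landed cost = invoice 26217.43 + 21110.88 = 47328.31

Total landed cost: CHF 47328.31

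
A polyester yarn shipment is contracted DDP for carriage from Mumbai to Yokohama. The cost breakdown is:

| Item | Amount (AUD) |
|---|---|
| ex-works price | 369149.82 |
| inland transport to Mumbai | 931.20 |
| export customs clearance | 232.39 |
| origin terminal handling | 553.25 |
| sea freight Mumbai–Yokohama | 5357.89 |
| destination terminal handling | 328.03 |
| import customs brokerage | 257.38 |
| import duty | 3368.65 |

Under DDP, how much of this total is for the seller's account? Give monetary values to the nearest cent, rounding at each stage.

DDP: the seller bears all costs including import duty.
Seller's account: goods 369149.82 + inland to port 931.20 + export clearance 232.39 + origin terminal 553.25 + freight 5357.89 + destination terminal 328.03 + brokerage 257.38 + duty 3368.65 = 380178.61
Buyer's account: 0.00

Seller's account: AUD 380178.61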